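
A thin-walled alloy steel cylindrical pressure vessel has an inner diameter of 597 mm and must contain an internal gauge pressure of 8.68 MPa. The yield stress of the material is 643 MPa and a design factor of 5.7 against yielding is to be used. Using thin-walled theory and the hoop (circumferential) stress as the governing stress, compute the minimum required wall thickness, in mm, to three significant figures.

σ_allow = 643/5.7 = 112.8 MPa.
Hoop stress σ_h = pD/(2t), so t = pD/(2σ_allow) = 8.68×597/(2×112.8) = 22.97 mm.

t = 23.0 mm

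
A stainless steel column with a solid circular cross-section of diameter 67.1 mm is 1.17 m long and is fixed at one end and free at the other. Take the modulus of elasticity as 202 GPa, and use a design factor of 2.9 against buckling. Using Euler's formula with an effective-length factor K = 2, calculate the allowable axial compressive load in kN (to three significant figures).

I = πd⁴/64 = π×67.1⁴/64 = 995100 mm⁴.
Effective length L_e = KL = 2×1.17 m = 2340 mm.
Euler critical load P_cr = π²EI/L_e² = π²×202000×995100/2340² = 362300 N.
P_allow = P_cr/n = 362300/2.9 = 124900 N.

P_allow = 125 kN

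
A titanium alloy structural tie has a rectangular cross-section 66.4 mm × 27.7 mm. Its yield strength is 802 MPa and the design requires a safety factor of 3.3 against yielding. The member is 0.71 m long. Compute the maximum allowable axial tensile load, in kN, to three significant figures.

F_allow = 447 kN

σ_allow = 802/3.3 = 243.0 MPa.
A = 66.4×27.7 = 1839 mm².
F_allow = σ_allow × A = 243.0×1839 = 447000 N.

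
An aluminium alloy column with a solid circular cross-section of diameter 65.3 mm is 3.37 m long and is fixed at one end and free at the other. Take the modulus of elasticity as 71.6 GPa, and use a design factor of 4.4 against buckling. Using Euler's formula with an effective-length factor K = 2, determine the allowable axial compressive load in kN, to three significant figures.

I = πd⁴/64 = π×65.3⁴/64 = 892500 mm⁴.
Effective length L_e = KL = 2×3.37 m = 6740 mm.
Euler critical load P_cr = π²EI/L_e² = π²×71600×892500/6740² = 13880 N.
P_allow = P_cr/n = 13880/4.4 = 3155 N.

P_allow = 3.16 kN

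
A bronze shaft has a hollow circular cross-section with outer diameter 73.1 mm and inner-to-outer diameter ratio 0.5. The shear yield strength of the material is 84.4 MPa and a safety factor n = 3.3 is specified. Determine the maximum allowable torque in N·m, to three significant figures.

τ_allow = 84.4/3.3 = 25.58 MPa.
For a hollow shaft T_allow = τ_allow·πd_o³(1−k⁴)/16 with 1−k⁴ = 0.9375, so πd_o³(1−k⁴)/16 = 71900 mm³.
T_allow = 25.58×71900 = 1.839×10^6 N·mm = 1839 N·m.

T_allow = 1840 N·m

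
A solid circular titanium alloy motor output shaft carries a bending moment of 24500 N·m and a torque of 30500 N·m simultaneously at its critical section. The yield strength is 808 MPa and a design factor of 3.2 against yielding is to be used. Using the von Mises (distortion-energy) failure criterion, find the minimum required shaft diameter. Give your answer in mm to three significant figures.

d = 113 mm

σ_allow = σ_y/n = 808/3.2 = 252.5 MPa.
For a solid shaft σ_b = 32M/(πd³) and τ = 16T/(πd³), so the von Mises stress is σ' = (16/πd³)·√(4M²+3T²).
√(4M²+3T²) = √(4×(2.450×10^7)² + 3×(3.050×10^7)²) = 7.205×10^7 N·mm.
d³ = 16×7.205×10^7/(π×252.5) = 1.453×10^6 mm³.
d = 113.3 mm.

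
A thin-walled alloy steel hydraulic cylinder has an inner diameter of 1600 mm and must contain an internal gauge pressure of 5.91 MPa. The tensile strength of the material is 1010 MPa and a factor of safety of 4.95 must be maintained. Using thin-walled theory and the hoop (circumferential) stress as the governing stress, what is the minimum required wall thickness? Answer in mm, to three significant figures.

σ_allow = 1010/4.95 = 204.0 MPa.
Hoop stress σ_h = pD/(2t), so t = pD/(2σ_allow) = 5.91×1600/(2×204.0) = 23.17 mm.

t = 23.2 mm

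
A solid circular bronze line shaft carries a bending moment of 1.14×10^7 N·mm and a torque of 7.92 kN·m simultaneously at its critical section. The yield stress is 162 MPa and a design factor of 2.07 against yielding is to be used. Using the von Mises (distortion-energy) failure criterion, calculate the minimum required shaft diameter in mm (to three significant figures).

σ_allow = σ_y/n = 162/2.07 = 78.26 MPa.
For a solid shaft σ_b = 32M/(πd³) and τ = 16T/(πd³), so the von Mises stress is σ' = (16/πd³)·√(4M²+3T²).
√(4M²+3T²) = √(4×(1.140×10^7)² + 3×(7.920×10^6)²) = 2.661×10^7 N·mm.
d³ = 16×2.661×10^7/(π×78.26) = 1.732×10^6 mm³.
d = 120.1 mm.

d = 120 mm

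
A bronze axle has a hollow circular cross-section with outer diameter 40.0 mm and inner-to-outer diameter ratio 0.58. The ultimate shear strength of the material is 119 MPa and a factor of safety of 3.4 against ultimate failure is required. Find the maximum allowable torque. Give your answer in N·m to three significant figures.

τ_allow = 119/3.4 = 35.00 MPa.
For a hollow shaft T_allow = τ_allow·πd_o³(1−k⁴)/16 with 1−k⁴ = 0.8868, so πd_o³(1−k⁴)/16 = 11140 mm³.
T_allow = 35.00×11140 = 390100 N·mm = 390.1 N·m.

T_allow = 390 N·m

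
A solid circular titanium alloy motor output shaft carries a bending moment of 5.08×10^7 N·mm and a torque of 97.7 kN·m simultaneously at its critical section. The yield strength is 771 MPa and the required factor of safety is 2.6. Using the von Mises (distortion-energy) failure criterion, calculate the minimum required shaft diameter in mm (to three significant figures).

σ_allow = σ_y/n = 771/2.6 = 296.5 MPa.
For a solid shaft σ_b = 32M/(πd³) and τ = 16T/(πd³), so the von Mises stress is σ' = (16/πd³)·√(4M²+3T²).
√(4M²+3T²) = √(4×(5.080×10^7)² + 3×(9.770×10^7)²) = 1.974×10^8 N·mm.
d³ = 16×1.974×10^8/(π×296.5) = 3.390×10^6 mm³.
d = 150.2 mm.

d = 150 mm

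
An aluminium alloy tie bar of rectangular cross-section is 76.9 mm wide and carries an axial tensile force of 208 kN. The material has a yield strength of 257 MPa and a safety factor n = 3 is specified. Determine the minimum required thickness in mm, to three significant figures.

σ_allow = 257/3 = 85.67 MPa.
Required area A = F/σ_allow = 208000/85.67 = 2428 mm².
t = A/w = 2428/76.9 = 31.57 mm.

t = 31.6 mm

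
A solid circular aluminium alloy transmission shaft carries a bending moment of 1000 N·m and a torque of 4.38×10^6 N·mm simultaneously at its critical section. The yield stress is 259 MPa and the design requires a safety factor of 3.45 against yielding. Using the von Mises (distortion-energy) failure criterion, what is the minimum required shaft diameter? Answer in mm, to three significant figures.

d = 81.0 mm

σ_allow = σ_y/n = 259/3.45 = 75.07 MPa.
For a solid shaft σ_b = 32M/(πd³) and τ = 16T/(πd³), so the von Mises stress is σ' = (16/πd³)·√(4M²+3T²).
√(4M²+3T²) = √(4×(1.000×10^6)² + 3×(4.380×10^6)²) = 7.846×10^6 N·mm.
d³ = 16×7.846×10^6/(π×75.07) = 532200 mm³.
d = 81.04 mm.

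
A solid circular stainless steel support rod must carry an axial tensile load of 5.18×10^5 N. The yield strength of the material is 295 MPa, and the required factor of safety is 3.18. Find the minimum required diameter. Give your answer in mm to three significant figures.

d = 84.3 mm

Allowable stress σ_allow = 295/3.18 = 92.77 MPa.
Required area A = F/σ_allow = 518000/92.77 = 5584 mm².
A = πd²/4 → d = √(4A/π) = 84.32 mm.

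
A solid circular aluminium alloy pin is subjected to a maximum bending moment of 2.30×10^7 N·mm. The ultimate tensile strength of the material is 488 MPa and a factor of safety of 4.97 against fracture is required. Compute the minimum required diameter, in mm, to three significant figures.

σ_allow = 488/4.97 = 98.19 MPa.
For a solid circular section σ = 32M/(πd³), so d³ = 32M/(π σ_allow) = 32×2.3000×10^7/(π×98.19) = 2.386×10^6 mm³.
d = 133.6 mm.

d = 134 mm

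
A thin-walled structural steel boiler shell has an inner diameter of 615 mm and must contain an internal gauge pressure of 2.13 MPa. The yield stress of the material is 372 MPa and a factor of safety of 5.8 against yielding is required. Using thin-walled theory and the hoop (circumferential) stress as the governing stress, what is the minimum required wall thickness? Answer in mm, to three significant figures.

σ_allow = 372/5.8 = 64.14 MPa.
Hoop stress σ_h = pD/(2t), so t = pD/(2σ_allow) = 2.13×615/(2×64.14) = 10.21 mm.

t = 10.2 mm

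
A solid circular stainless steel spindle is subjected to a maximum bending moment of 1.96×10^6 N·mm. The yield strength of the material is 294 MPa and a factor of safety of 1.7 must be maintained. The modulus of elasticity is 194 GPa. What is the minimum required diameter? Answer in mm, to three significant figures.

d = 48.7 mm

σ_allow = 294/1.7 = 172.9 MPa.
For a solid circular section σ = 32M/(πd³), so d³ = 32M/(π σ_allow) = 32×1960000/(π×172.9) = 115400 mm³.
d = 48.69 mm.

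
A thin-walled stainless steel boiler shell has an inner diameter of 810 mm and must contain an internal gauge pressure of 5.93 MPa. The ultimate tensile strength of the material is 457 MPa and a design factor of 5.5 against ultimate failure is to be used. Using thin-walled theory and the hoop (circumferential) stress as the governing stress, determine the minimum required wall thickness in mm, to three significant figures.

t = 28.9 mm

σ_allow = 457/5.5 = 83.09 MPa.
Hoop stress σ_h = pD/(2t), so t = pD/(2σ_allow) = 5.93×810/(2×83.09) = 28.90 mm.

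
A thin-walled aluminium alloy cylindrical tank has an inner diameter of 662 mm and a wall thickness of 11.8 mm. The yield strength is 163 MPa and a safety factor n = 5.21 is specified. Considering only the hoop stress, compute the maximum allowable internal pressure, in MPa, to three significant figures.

σ_allow = 163/5.21 = 31.29 MPa.
σ_h = pD/(2t) → p_allow = 2σ_allow t/D = 2×31.29×11.8/662 = 1.115 MPa.

p_allow = 1.12 MPa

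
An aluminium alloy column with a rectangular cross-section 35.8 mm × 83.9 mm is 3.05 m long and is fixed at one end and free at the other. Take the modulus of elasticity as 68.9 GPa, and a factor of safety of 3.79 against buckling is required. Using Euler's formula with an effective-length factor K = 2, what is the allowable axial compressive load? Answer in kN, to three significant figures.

Buckling occurs about the weak axis: I_min = h·b³/12 = 83.9×35.8³/12 = 320800 mm⁴ (b = 35.8 mm is the smaller dimension).
Effective length L_e = KL = 2×3.05 m = 6100 mm.
Euler critical load P_cr = π²EI/L_e² = π²×68900×320800/6100² = 5863 N.
P_allow = P_cr/n = 5863/3.79 = 1547 N.

P_allow = 1.55 kN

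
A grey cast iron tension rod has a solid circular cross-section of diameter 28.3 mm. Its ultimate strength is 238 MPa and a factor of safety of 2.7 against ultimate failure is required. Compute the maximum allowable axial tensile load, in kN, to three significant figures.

σ_allow = 238/2.7 = 88.15 MPa.
A = πd²/4 = π×28.3²/4 = 629.0 mm².
F_allow = σ_allow × A = 88.15×629.0 = 55450 N.

F_allow = 55.4 kN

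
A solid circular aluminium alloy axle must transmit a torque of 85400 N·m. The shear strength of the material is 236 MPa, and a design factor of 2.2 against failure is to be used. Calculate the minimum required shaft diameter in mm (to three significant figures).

d = 159 mm

Allowable shear stress τ_allow = 236/2.2 = 107.3 MPa.
For a solid shaft τ = 16T/(πd³), so d³ = 16T/(π τ_allow) = 16×8.5400×10^7/(π×107.3) = 4.055×10^6 mm³.
d = (4.055×10^6)^(1/3) = 159.5 mm.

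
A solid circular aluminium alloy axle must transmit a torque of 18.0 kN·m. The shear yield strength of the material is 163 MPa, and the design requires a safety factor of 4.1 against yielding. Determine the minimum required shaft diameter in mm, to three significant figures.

Allowable shear stress τ_allow = 163/4.1 = 39.76 MPa.
For a solid shaft τ = 16T/(πd³), so d³ = 16T/(π τ_allow) = 16×1.8000×10^7/(π×39.76) = 2.306×10^6 mm³.
d = (2.306×10^6)^(1/3) = 132.1 mm.

d = 132 mm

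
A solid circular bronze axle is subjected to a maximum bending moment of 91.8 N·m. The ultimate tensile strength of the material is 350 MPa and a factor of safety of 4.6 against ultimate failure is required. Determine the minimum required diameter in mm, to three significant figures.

d = 23.1 mm

σ_allow = 350/4.6 = 76.09 MPa.
For a solid circular section σ = 32M/(πd³), so d³ = 32M/(π σ_allow) = 32×91800/(π×76.09) = 12290 mm³.
d = 23.08 mm.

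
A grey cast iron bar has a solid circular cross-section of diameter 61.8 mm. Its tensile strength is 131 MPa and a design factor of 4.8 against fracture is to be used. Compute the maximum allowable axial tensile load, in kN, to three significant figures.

σ_allow = 131/4.8 = 27.29 MPa.
A = πd²/4 = π×61.8²/4 = 3000 mm².
F_allow = σ_allow × A = 27.29×3000 = 81860 N.

F_allow = 81.9 kN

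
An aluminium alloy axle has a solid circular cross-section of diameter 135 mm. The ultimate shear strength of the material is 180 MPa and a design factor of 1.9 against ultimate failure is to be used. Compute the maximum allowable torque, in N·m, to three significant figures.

T_allow = 45800 N·m

τ_allow = 180/1.9 = 94.74 MPa.
For a solid shaft T_allow = τ_allow·πd³/16; πd³/16 = π×135³/16 = 483100 mm³.
T_allow = 94.74×483100 = 4.577×10^7 N·mm = 45770 N·m.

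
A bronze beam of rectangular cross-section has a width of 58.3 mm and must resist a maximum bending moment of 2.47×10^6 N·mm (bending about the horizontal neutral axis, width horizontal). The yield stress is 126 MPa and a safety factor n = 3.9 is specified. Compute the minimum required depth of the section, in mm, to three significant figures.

σ_allow = 126/3.9 = 32.31 MPa.
For a rectangular section σ = 6M/(bh²), so h² = 6M/(b σ_allow) = 6×2470000/(58.3×32.31) = 7868 mm².
h = 88.70 mm.

h = 88.7 mm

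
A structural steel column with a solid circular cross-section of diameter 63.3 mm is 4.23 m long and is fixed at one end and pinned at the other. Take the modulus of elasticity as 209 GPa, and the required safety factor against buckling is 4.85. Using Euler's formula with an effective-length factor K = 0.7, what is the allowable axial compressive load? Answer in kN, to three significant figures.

I = πd⁴/64 = π×63.3⁴/64 = 788100 mm⁴.
Effective length L_e = KL = 0.7×4.23 m = 2961 mm.
Euler critical load P_cr = π²EI/L_e² = π²×209000×788100/2961² = 185400 N.
P_allow = P_cr/n = 185400/4.85 = 38230 N.

P_allow = 38.2 kN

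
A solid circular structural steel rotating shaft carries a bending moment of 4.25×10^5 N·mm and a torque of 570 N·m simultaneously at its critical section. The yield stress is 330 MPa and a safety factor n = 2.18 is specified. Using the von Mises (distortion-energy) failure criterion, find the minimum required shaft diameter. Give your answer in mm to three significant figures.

σ_allow = σ_y/n = 330/2.18 = 151.4 MPa.
For a solid shaft σ_b = 32M/(πd³) and τ = 16T/(πd³), so the von Mises stress is σ' = (16/πd³)·√(4M²+3T²).
√(4M²+3T²) = √(4×(425000)² + 3×(570000)²) = 1.303×10^6 N·mm.
d³ = 16×1.303×10^6/(π×151.4) = 43830 mm³.
d = 35.26 mm.

d = 35.3 mm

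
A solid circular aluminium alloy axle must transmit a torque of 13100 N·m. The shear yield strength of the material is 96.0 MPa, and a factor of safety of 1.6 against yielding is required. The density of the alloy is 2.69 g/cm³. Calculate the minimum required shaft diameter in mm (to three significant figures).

Allowable shear stress τ_allow = 96.0/1.6 = 60.00 MPa.
For a solid shaft τ = 16T/(πd³), so d³ = 16T/(π τ_allow) = 16×1.3100×10^7/(π×60.00) = 1.112×10^6 mm³.
d = (1.112×10^6)^(1/3) = 103.6 mm.

d = 104 mm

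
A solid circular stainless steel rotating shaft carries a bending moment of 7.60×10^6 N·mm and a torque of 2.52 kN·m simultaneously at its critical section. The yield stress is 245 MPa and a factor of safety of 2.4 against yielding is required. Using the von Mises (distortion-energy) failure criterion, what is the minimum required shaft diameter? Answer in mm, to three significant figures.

σ_allow = σ_y/n = 245/2.4 = 102.1 MPa.
For a solid shaft σ_b = 32M/(πd³) and τ = 16T/(πd³), so the von Mises stress is σ' = (16/πd³)·√(4M²+3T²).
√(4M²+3T²) = √(4×(7.600×10^6)² + 3×(2.520×10^6)²) = 1.581×10^7 N·mm.
d³ = 16×1.581×10^7/(π×102.1) = 789000 mm³.
d = 92.40 mm.

d = 92.4 mm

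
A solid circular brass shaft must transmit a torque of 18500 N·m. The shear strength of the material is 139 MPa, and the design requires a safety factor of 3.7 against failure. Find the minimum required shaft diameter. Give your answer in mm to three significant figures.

Allowable shear stress τ_allow = 139/3.7 = 37.57 MPa.
For a solid shaft τ = 16T/(πd³), so d³ = 16T/(π τ_allow) = 16×1.8500×10^7/(π×37.57) = 2.508×10^6 mm³.
d = (2.508×10^6)^(1/3) = 135.9 mm.

d = 136 mm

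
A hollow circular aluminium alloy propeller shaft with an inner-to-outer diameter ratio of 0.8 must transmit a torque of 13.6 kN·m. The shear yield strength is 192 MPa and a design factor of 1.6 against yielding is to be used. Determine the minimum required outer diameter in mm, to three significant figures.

τ_allow = 192/1.6 = 120.0 MPa.
For a hollow shaft τ = 16T/[πd_o³(1−k⁴)] with k = 0.8, so 1−k⁴ = 0.5904.
d_o³ = 16T/[π τ_allow (1−k⁴)] = 16×1.3600×10^7/(π×120.0×0.5904) = 977600 mm³.
d_o = 99.25 mm.

d_o = 99.2 mm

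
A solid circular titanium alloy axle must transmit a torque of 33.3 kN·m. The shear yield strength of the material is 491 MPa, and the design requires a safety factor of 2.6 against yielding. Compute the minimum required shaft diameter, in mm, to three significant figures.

Allowable shear stress τ_allow = 491/2.6 = 188.8 MPa.
For a solid shaft τ = 16T/(πd³), so d³ = 16T/(π τ_allow) = 16×3.3300×10^7/(π×188.8) = 898100 mm³.
d = (898100)^(1/3) = 96.48 mm.

d = 96.5 mm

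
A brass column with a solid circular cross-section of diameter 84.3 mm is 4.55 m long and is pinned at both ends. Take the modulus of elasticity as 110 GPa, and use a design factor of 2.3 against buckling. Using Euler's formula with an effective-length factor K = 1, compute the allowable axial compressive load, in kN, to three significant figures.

P_allow = 56.5 kN

I = πd⁴/64 = π×84.3⁴/64 = 2.479×10^6 mm⁴.
Effective length L_e = KL = 1×4.55 m = 4550 mm.
Euler critical load P_cr = π²EI/L_e² = π²×110000×2.479×10^6/4550² = 130000 N.
P_allow = P_cr/n = 130000/2.3 = 56520 N.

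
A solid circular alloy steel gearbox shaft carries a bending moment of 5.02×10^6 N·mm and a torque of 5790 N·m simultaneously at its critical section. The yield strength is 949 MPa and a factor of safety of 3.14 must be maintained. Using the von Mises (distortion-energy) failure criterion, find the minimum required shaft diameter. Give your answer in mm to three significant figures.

d = 62.1 mm

σ_allow = σ_y/n = 949/3.14 = 302.2 MPa.
For a solid shaft σ_b = 32M/(πd³) and τ = 16T/(πd³), so the von Mises stress is σ' = (16/πd³)·√(4M²+3T²).
√(4M²+3T²) = √(4×(5.020×10^6)² + 3×(5.790×10^6)²) = 1.419×10^7 N·mm.
d³ = 16×1.419×10^7/(π×302.2) = 239100 mm³.
d = 62.07 mm.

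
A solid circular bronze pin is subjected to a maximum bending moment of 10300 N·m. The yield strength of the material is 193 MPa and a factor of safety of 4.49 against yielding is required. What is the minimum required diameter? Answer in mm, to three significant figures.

σ_allow = 193/4.49 = 42.98 MPa.
For a solid circular section σ = 32M/(πd³), so d³ = 32M/(π σ_allow) = 32×1.0300×10^7/(π×42.98) = 2.441×10^6 mm³.
d = 134.6 mm.

d = 135 mm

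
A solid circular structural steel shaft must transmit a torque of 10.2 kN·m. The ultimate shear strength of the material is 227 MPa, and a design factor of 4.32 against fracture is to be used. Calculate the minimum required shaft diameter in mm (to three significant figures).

d = 99.6 mm

Allowable shear stress τ_allow = 227/4.32 = 52.55 MPa.
For a solid shaft τ = 16T/(πd³), so d³ = 16T/(π τ_allow) = 16×1.0200×10^7/(π×52.55) = 988600 mm³.
d = (988600)^(1/3) = 99.62 mm.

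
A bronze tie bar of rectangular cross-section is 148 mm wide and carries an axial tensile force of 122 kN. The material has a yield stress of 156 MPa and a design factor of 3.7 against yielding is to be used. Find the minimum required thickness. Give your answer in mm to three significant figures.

σ_allow = 156/3.7 = 42.16 MPa.
Required area A = F/σ_allow = 122000/42.16 = 2894 mm².
t = A/w = 2894/148 = 19.55 mm.

t = 19.6 mm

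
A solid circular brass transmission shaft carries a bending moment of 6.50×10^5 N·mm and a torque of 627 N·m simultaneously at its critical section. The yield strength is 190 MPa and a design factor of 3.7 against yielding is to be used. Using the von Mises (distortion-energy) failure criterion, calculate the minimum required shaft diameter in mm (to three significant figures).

d = 55.2 mm

σ_allow = σ_y/n = 190/3.7 = 51.35 MPa.
For a solid shaft σ_b = 32M/(πd³) and τ = 16T/(πd³), so the von Mises stress is σ' = (16/πd³)·√(4M²+3T²).
√(4M²+3T²) = √(4×(650000)² + 3×(627000)²) = 1.694×10^6 N·mm.
d³ = 16×1.694×10^6/(π×51.35) = 168000 mm³.
d = 55.18 mm.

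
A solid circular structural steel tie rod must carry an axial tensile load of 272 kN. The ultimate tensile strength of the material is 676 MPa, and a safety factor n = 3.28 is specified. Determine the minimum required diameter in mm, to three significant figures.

d = 41.0 mm

Allowable stress σ_allow = 676/3.28 = 206.1 MPa.
Required area A = F/σ_allow = 272000/206.1 = 1320 mm².
A = πd²/4 → d = √(4A/π) = 40.99 mm.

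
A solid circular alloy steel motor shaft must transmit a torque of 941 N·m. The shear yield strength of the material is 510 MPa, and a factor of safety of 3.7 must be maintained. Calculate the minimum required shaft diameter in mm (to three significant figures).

d = 32.6 mm

Allowable shear stress τ_allow = 510/3.7 = 137.8 MPa.
For a solid shaft τ = 16T/(πd³), so d³ = 16T/(π τ_allow) = 16×941000/(π×137.8) = 34770 mm³.
d = (34770)^(1/3) = 32.64 mm.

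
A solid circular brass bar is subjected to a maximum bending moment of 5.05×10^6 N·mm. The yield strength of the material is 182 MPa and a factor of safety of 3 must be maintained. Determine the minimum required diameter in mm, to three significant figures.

d = 94.6 mm

σ_allow = 182/3 = 60.67 MPa.
For a solid circular section σ = 32M/(πd³), so d³ = 32M/(π σ_allow) = 32×5050000/(π×60.67) = 847900 mm³.
d = 94.65 mm.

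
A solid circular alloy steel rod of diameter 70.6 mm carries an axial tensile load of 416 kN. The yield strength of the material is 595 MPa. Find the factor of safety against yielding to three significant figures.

A = πd²/4 = 3915 mm².
σ = F/A = 416000/3915 = 106.3 MPa.
n = 595/106.3 = 5.599.

n = 5.60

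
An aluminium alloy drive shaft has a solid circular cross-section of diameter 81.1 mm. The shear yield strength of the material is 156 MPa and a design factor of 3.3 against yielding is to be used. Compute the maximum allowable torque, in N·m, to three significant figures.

τ_allow = 156/3.3 = 47.27 MPa.
For a solid shaft T_allow = τ_allow·πd³/16; πd³/16 = π×81.1³/16 = 104700 mm³.
T_allow = 47.27×104700 = 4.951×10^6 N·mm = 4951 N·m.

T_allow = 4950 N·m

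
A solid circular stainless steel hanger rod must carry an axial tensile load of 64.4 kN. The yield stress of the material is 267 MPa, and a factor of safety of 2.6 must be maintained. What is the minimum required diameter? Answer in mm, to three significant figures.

d = 28.3 mm

Allowable stress σ_allow = 267/2.6 = 102.7 MPa.
Required area A = F/σ_allow = 64400/102.7 = 627.1 mm².
A = πd²/4 → d = √(4A/π) = 28.26 mm.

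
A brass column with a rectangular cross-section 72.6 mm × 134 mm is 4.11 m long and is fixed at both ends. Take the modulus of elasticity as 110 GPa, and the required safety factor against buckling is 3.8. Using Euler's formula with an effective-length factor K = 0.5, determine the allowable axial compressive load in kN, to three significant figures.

Buckling occurs about the weak axis: I_min = h·b³/12 = 134×72.6³/12 = 4.273×10^6 mm⁴ (b = 72.6 mm is the smaller dimension).
Effective length L_e = KL = 0.5×4.11 m = 2055 mm.
Euler critical load P_cr = π²EI/L_e² = π²×110000×4.273×10^6/2055² = 1.099×10^6 N.
P_allow = P_cr/n = 1.099×10^6/3.8 = 289100 N.

P_allow = 289 kN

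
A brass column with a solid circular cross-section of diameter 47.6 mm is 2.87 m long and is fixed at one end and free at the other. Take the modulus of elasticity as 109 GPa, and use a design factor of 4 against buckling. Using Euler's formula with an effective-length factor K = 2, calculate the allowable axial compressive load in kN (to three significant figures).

I = πd⁴/64 = π×47.6⁴/64 = 252000 mm⁴.
Effective length L_e = KL = 2×2.87 m = 5740 mm.
Euler critical load P_cr = π²EI/L_e² = π²×109000×252000/5740² = 8228 N.
P_allow = P_cr/n = 8228/4 = 2057 N.

P_allow = 2.06 kN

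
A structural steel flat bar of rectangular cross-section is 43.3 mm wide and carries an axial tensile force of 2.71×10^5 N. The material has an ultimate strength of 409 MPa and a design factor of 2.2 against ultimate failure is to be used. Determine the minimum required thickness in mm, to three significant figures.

t = 33.7 mm

σ_allow = 409/2.2 = 185.9 MPa.
Required area A = F/σ_allow = 271000/185.9 = 1458 mm².
t = A/w = 1458/43.3 = 33.67 mm.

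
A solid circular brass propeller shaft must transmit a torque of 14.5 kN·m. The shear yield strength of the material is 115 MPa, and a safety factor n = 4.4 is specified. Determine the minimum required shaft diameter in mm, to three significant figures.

Allowable shear stress τ_allow = 115/4.4 = 26.14 MPa.
For a solid shaft τ = 16T/(πd³), so d³ = 16T/(π τ_allow) = 16×1.4500×10^7/(π×26.14) = 2.825×10^6 mm³.
d = (2.825×10^6)^(1/3) = 141.4 mm.

d = 141 mm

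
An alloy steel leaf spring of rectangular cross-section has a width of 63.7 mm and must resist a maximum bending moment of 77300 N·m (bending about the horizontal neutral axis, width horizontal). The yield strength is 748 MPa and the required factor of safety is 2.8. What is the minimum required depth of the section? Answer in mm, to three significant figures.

h = 165 mm

σ_allow = 748/2.8 = 267.1 MPa.
For a rectangular section σ = 6M/(bh²), so h² = 6M/(b σ_allow) = 6×7.7300×10^7/(63.7×267.1) = 27260 mm².
h = 165.1 mm.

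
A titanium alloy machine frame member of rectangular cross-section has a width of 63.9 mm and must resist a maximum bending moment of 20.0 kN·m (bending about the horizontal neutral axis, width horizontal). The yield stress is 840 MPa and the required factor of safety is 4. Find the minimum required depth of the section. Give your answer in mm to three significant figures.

σ_allow = 840/4 = 210.0 MPa.
For a rectangular section σ = 6M/(bh²), so h² = 6M/(b σ_allow) = 6×2.0000×10^7/(63.9×210.0) = 8943 mm².
h = 94.57 mm.

h = 94.6 mm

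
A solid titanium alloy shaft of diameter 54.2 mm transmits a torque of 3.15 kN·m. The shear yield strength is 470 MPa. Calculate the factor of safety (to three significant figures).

τ = 16T/(πd³) = 16×3150000/(π×54.2³) = 100.8 MPa.
n = τ_limit/τ = 470/100.8 = 4.665.

n = 4.66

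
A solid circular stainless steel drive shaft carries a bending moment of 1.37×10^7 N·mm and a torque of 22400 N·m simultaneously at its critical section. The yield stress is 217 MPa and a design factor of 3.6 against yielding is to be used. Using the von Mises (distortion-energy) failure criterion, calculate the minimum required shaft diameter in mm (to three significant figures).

σ_allow = σ_y/n = 217/3.6 = 60.28 MPa.
For a solid shaft σ_b = 32M/(πd³) and τ = 16T/(πd³), so the von Mises stress is σ' = (16/πd³)·√(4M²+3T²).
√(4M²+3T²) = √(4×(1.370×10^7)² + 3×(2.240×10^7)²) = 4.750×10^7 N·mm.
d³ = 16×4.750×10^7/(π×60.28) = 4.013×10^6 mm³.
d = 158.9 mm.

d = 159 mm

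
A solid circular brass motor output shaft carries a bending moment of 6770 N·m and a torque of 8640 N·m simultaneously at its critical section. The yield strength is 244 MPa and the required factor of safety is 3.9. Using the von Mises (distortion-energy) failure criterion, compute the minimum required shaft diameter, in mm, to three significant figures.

d = 118 mm

σ_allow = σ_y/n = 244/3.9 = 62.56 MPa.
For a solid shaft σ_b = 32M/(πd³) and τ = 16T/(πd³), so the von Mises stress is σ' = (16/πd³)·√(4M²+3T²).
√(4M²+3T²) = √(4×(6.770×10^6)² + 3×(8.640×10^6)²) = 2.018×10^7 N·mm.
d³ = 16×2.018×10^7/(π×62.56) = 1.643×10^6 mm³.
d = 118.0 mm.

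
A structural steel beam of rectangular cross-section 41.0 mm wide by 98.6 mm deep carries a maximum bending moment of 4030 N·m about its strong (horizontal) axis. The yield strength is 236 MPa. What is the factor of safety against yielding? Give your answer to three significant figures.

n = 3.89

Section modulus S = bh²/6 = 41.0×98.6²/6 = 66430 mm³.
σ = M/S = 4030000/66430 = 60.66 MPa.
n = 236/60.66 = 3.890.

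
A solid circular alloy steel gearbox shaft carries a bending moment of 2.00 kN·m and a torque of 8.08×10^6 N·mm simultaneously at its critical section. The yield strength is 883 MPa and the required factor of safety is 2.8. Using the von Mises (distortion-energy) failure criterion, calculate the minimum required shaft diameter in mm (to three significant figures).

σ_allow = σ_y/n = 883/2.8 = 315.4 MPa.
For a solid shaft σ_b = 32M/(πd³) and τ = 16T/(πd³), so the von Mises stress is σ' = (16/πd³)·√(4M²+3T²).
√(4M²+3T²) = √(4×(2.000×10^6)² + 3×(8.080×10^6)²) = 1.456×10^7 N·mm.
d³ = 16×1.456×10^7/(π×315.4) = 235100 mm³.
d = 61.72 mm.

d = 61.7 mm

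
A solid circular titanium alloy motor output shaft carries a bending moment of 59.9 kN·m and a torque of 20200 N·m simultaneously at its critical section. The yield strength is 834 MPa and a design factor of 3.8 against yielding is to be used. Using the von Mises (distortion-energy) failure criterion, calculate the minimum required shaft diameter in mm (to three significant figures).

σ_allow = σ_y/n = 834/3.8 = 219.5 MPa.
For a solid shaft σ_b = 32M/(πd³) and τ = 16T/(πd³), so the von Mises stress is σ' = (16/πd³)·√(4M²+3T²).
√(4M²+3T²) = √(4×(5.990×10^7)² + 3×(2.020×10^7)²) = 1.248×10^8 N·mm.
d³ = 16×1.248×10^8/(π×219.5) = 2.896×10^6 mm³.
d = 142.5 mm.

d = 143 mm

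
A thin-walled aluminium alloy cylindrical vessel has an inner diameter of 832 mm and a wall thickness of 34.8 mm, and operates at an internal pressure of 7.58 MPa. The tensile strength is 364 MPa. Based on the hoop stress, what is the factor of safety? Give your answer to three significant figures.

n = 4.02

σ_h = pD/(2t) = 7.58×832/(2×34.8) = 90.61 MPa.
n = 364/90.61 = 4.017.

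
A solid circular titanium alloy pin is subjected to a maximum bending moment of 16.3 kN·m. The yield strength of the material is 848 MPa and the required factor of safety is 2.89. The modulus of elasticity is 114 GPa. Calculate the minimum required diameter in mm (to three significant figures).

d = 82.7 mm

σ_allow = 848/2.89 = 293.4 MPa.
For a solid circular section σ = 32M/(πd³), so d³ = 32M/(π σ_allow) = 32×1.6300×10^7/(π×293.4) = 565800 mm³.
d = 82.71 mm.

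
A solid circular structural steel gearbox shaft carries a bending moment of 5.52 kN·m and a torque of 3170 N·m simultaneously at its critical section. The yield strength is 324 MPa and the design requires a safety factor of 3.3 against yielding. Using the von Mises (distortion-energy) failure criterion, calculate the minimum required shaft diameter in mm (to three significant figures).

σ_allow = σ_y/n = 324/3.3 = 98.18 MPa.
For a solid shaft σ_b = 32M/(πd³) and τ = 16T/(πd³), so the von Mises stress is σ' = (16/πd³)·√(4M²+3T²).
√(4M²+3T²) = √(4×(5.520×10^6)² + 3×(3.170×10^6)²) = 1.233×10^7 N·mm.
d³ = 16×1.233×10^7/(π×98.18) = 639600 mm³.
d = 86.16 mm.

d = 86.2 mm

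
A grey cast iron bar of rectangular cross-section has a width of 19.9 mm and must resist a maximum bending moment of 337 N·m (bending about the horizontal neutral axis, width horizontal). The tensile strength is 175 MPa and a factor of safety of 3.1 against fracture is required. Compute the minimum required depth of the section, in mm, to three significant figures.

σ_allow = 175/3.1 = 56.45 MPa.
For a rectangular section σ = 6M/(bh²), so h² = 6M/(b σ_allow) = 6×337000/(19.9×56.45) = 1800 mm².
h = 42.43 mm.

h = 42.4 mm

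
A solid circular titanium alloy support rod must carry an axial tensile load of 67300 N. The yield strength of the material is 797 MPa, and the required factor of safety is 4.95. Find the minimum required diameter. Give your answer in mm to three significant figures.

Allowable stress σ_allow = 797/4.95 = 161.0 MPa.
Required area A = F/σ_allow = 67300/161.0 = 418.0 mm².
A = πd²/4 → d = √(4A/π) = 23.07 mm.

d = 23.1 mm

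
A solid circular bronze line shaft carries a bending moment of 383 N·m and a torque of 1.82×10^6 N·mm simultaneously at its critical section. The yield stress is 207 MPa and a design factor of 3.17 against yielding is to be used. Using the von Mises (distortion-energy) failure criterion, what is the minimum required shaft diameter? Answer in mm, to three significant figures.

d = 63.2 mm

σ_allow = σ_y/n = 207/3.17 = 65.30 MPa.
For a solid shaft σ_b = 32M/(πd³) and τ = 16T/(πd³), so the von Mises stress is σ' = (16/πd³)·√(4M²+3T²).
√(4M²+3T²) = √(4×(383000)² + 3×(1.820×10^6)²) = 3.244×10^6 N·mm.
d³ = 16×3.244×10^6/(π×65.30) = 253000 mm³.
d = 63.25 mm.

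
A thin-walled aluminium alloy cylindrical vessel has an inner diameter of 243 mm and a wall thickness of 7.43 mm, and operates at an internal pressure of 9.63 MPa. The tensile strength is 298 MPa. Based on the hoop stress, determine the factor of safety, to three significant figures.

σ_h = pD/(2t) = 9.63×243/(2×7.43) = 157.5 MPa.
n = 298/157.5 = 1.892.

n = 1.89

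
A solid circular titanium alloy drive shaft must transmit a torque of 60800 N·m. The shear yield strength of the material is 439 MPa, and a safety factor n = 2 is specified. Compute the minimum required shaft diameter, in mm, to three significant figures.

Allowable shear stress τ_allow = 439/2 = 219.5 MPa.
For a solid shaft τ = 16T/(πd³), so d³ = 16T/(π τ_allow) = 16×6.0800×10^7/(π×219.5) = 1.411×10^6 mm³.
d = (1.411×10^6)^(1/3) = 112.2 mm.

d = 112 mm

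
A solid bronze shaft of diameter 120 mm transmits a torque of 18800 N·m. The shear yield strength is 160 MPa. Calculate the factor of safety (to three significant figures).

τ = 16T/(πd³) = 16×1.8800×10^7/(π×120³) = 55.41 MPa.
n = τ_limit/τ = 160/55.41 = 2.888.

n = 2.89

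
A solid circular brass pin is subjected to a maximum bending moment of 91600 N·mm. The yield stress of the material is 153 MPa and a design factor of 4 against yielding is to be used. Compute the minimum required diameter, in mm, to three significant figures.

d = 29.0 mm

σ_allow = 153/4 = 38.25 MPa.
For a solid circular section σ = 32M/(πd³), so d³ = 32M/(π σ_allow) = 32×91600/(π×38.25) = 24390 mm³.
d = 29.00 mm.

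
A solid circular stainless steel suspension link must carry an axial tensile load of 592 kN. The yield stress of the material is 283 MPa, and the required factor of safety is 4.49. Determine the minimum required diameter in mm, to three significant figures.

Allowable stress σ_allow = 283/4.49 = 63.03 MPa.
Required area A = F/σ_allow = 592000/63.03 = 9393 mm².
A = πd²/4 → d = √(4A/π) = 109.4 mm.

d = 109 mm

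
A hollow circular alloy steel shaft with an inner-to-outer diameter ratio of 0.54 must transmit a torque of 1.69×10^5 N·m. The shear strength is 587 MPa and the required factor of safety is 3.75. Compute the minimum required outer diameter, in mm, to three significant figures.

d_o = 182 mm

τ_allow = 587/3.75 = 156.5 MPa.
For a hollow shaft τ = 16T/[πd_o³(1−k⁴)] with k = 0.54, so 1−k⁴ = 0.9150.
d_o³ = 16T/[π τ_allow (1−k⁴)] = 16×1.6900×10^8/(π×156.5×0.9150) = 6.010×10^6 mm³.
d_o = 181.8 mm.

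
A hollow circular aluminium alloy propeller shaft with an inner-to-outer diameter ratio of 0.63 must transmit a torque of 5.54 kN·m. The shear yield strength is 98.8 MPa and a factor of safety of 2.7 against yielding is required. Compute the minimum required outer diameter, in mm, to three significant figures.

τ_allow = 98.8/2.7 = 36.59 MPa.
For a hollow shaft τ = 16T/[πd_o³(1−k⁴)] with k = 0.63, so 1−k⁴ = 0.8425.
d_o³ = 16T/[π τ_allow (1−k⁴)] = 16×5540000/(π×36.59×0.8425) = 915200 mm³.
d_o = 97.09 mm.

d_o = 97.1 mm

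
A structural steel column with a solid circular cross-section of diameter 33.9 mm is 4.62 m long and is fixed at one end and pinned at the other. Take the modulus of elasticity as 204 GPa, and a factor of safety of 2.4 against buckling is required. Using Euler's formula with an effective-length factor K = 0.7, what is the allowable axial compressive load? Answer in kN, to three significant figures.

P_allow = 5.20 kN

I = πd⁴/64 = π×33.9⁴/64 = 64830 mm⁴.
Effective length L_e = KL = 0.7×4.62 m = 3234 mm.
Euler critical load P_cr = π²EI/L_e² = π²×204000×64830/3234² = 12480 N.
P_allow = P_cr/n = 12480/2.4 = 5200 N.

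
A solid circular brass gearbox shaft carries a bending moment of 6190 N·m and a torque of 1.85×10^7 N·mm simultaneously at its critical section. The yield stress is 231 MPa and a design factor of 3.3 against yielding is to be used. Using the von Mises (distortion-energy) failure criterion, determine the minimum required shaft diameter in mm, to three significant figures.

σ_allow = σ_y/n = 231/3.3 = 70.00 MPa.
For a solid shaft σ_b = 32M/(πd³) and τ = 16T/(πd³), so the von Mises stress is σ' = (16/πd³)·√(4M²+3T²).
√(4M²+3T²) = √(4×(6.190×10^6)² + 3×(1.850×10^7)²) = 3.435×10^7 N·mm.
d³ = 16×3.435×10^7/(π×70.00) = 2.499×10^6 mm³.
d = 135.7 mm.

d = 136 mm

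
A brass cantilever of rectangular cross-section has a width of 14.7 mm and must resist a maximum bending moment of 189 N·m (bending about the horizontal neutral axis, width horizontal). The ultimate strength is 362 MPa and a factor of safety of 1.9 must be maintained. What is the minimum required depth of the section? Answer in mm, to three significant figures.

h = 20.1 mm

σ_allow = 362/1.9 = 190.5 MPa.
For a rectangular section σ = 6M/(bh²), so h² = 6M/(b σ_allow) = 6×189000/(14.7×190.5) = 404.9 mm².
h = 20.12 mm.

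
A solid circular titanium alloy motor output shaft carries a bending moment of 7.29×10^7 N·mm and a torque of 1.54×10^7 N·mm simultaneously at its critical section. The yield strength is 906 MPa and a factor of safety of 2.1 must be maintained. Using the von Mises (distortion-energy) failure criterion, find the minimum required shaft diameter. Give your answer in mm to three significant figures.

d = 121 mm

σ_allow = σ_y/n = 906/2.1 = 431.4 MPa.
For a solid shaft σ_b = 32M/(πd³) and τ = 16T/(πd³), so the von Mises stress is σ' = (16/πd³)·√(4M²+3T²).
√(4M²+3T²) = √(4×(7.290×10^7)² + 3×(1.540×10^7)²) = 1.482×10^8 N·mm.
d³ = 16×1.482×10^8/(π×431.4) = 1.750×10^6 mm³.
d = 120.5 mm.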